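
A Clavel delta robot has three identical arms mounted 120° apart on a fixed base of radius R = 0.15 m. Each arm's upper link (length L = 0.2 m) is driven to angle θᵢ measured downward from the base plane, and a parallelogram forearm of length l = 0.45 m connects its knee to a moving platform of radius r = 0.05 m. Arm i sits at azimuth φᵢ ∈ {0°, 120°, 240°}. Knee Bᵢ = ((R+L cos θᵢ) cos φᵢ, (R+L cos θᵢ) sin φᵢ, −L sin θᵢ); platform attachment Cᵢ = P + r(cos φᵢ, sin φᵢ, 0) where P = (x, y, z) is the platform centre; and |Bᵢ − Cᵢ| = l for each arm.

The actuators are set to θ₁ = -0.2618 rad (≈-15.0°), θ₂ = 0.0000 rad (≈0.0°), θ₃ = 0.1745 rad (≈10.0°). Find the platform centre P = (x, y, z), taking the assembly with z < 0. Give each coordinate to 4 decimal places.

φ1=0.0°: virtual centre (0.2932, 0.0000, 0.0518), radius l
O2 = (0.3000·cos120.0°, 0.3000·sin120.0°, 0.0000) = (-0.1500, 0.2598, 0.0000)
arm 3 at φ=240.0°: e+L cos θ3 = 0.2970;  O3 = (-0.1485, -0.2572, -0.0347)
subtract pairs → two planes through P
plane₁₂: -0.8864x+0.5196y+-0.1035z = 0.0014
det = 0.9149;  x = -0.0012+-0.1564z,  y = 0.0006+-0.0676z
into |P−O₁|² = l²: 1.0290z² + -0.0115z + -0.1132 = 0;  Δ = 0.4659;  z = -0.3261 or 0.3372 → z<0 root = -0.3261
x = 0.0498, y = 0.0226

(0.0498, 0.0226, -0.3261)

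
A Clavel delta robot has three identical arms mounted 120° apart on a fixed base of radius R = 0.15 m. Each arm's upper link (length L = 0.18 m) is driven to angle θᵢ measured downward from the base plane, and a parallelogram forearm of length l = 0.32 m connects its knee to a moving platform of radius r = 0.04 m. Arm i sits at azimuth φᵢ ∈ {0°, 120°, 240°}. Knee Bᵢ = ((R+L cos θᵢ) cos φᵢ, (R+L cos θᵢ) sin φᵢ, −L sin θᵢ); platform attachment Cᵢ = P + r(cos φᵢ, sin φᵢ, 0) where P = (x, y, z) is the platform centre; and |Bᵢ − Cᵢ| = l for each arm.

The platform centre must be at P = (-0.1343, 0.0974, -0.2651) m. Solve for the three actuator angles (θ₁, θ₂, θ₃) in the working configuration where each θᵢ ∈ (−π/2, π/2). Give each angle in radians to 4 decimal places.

θ₁ = 1.3092, θ₂ = -0.0872, θ₃ = 0.8728

arm 1 (φ=0.0°): x'=-0.1343, y'=0.0974
  A=0.2443, B=-0.2651, C=(l²−L²−A²−y'²−z²)/(2L)=-0.1929
  √(A²+B²)=0.3605;  θ1 = -0.8262+2.1354 ≈ 1.3092
rotate P by −φ2: (0.1515, 0.0676, -0.2651)
  A cos θ + B sin θ = C:  -0.0415·cos θ + -0.2651·sin θ = -0.0183
  γ=atan2(-0.2651,-0.0415)=-1.7261;  ψ=arccos(-0.0680)=1.6389;  θ2=γ+ψ≈-0.0872
rotate P by −φ3: (-0.0172, -0.1650, -0.2651)
  A=0.1272, B=-0.2651, C=(l²−L²−A²−y'²−z²)/(2L)=-0.1213
  θ3 = atan2(B,A) + arccos(C/0.2940) = 0.8728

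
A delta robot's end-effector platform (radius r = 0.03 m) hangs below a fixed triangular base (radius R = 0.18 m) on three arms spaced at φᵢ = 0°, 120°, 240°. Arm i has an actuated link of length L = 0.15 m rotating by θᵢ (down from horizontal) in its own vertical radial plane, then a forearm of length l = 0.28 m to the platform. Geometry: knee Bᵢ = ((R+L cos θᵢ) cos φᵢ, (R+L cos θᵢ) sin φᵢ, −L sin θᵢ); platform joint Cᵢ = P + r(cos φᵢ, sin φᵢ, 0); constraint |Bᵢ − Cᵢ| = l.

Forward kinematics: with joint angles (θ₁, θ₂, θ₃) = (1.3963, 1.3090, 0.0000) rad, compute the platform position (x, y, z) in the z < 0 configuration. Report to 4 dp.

φ1=0.0°: virtual centre (0.1760, 0.0000, -0.1477), radius l
φ2=120.0°: virtual centre (-0.0944, 0.1635, -0.1449), radius l
φ3=240.0°: virtual centre (-0.1500, -0.2598, 0.0000), radius l
eliminate P² terms by subtracting sphere 1 from 2 and 3
linear system: -0.5409x+0.3271y = 0.0038−0.0057z; -0.6521x+-0.5196y = 0.0372−0.2954z
det = 0.4943;  x = -0.0286+0.2014z,  y = -0.0356+0.3158z
into |P−centre ₁|² = l²: 1.1403z² + 0.1905z + -0.0134 = 0;  Δ = 0.0975;  z = -0.2204 or 0.0534 → z<0 root = -0.2204
x = -0.0730, y = -0.1052

(-0.0730, -0.1052, -0.2204)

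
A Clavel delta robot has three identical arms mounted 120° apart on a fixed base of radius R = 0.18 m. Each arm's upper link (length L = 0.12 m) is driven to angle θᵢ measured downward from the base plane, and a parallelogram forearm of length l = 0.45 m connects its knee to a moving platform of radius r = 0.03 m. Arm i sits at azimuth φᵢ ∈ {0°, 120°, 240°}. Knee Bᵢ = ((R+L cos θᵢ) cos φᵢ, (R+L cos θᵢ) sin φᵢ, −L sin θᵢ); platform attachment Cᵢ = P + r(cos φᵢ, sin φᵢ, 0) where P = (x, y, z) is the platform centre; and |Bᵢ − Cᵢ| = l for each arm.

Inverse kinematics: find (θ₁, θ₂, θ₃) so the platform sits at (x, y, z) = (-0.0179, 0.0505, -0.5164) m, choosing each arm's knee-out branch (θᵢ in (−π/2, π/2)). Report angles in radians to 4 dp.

arm 1 (φ=0.0°): x'=-0.0179, y'=0.0505
  A=0.1679, B=-0.5164, C=(l²−L²−A²−y'²−z²)/(2L)=-0.4555
  θ1 = atan2(B,A) + arccos(C/0.5430) = 1.3094
rotate P by −φ2: (0.0527, -0.0097, -0.5164)
  e−x'=0.0973;  (l²−L²−(e−x')²−y'²−z²)/2L = -0.3672
  √(A²+B²)=0.5255;  θ2 = -1.3845+2.3446 ≈ 0.9600
φ3=240.0° → target in arm frame (-0.0348, -0.0408)
  A=0.1848, B=-0.5164, C=(l²−L²−A²−y'²−z²)/(2L)=-0.4766
  √(A²+B²)=0.5485;  θ3 = -1.2272+2.6238 ≈ 1.3966

θ₁ = 1.3094, θ₂ = 0.9600, θ₃ = 1.3966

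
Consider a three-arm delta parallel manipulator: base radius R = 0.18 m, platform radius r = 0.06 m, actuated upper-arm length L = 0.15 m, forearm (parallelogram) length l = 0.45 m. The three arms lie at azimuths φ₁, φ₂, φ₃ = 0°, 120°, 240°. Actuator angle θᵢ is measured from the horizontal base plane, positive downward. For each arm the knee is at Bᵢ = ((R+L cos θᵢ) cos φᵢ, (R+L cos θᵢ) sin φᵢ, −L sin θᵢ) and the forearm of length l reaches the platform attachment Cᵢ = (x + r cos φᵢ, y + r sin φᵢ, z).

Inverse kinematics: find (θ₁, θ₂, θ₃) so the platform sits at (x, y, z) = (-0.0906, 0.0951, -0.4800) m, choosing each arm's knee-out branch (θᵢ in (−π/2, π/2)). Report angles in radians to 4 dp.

θ₁ = 1.1344, θ₂ = 0.3491, θ₃ = 0.9600

φ1=0.0° → target in arm frame (-0.0906, 0.0951)
  A cos θ + B sin θ = C:  0.2106·cos θ + -0.4800·sin θ = -0.3460
  γ=atan2(-0.4800,0.2106)=-1.1573;  ψ=arccos(-0.6601)=2.2917;  θ1=γ+ψ≈1.1344
arm 2 (φ=120.0°): x'=0.1277, y'=0.0309
  e−x'=-0.0077;  (l²−L²−(e−x')²−y'²−z²)/2L = -0.1714
  θ2 = atan2(B,A) + arccos(C/0.4801) = 0.3491
rotate P by −φ3: (-0.0371, -0.1260, -0.4800)
  A=0.1571, B=-0.4800, C=(l²−L²−A²−y'²−z²)/(2L)=-0.3032
  √(A²+B²)=0.5050;  θ3 = -1.2546+2.2146 ≈ 0.9600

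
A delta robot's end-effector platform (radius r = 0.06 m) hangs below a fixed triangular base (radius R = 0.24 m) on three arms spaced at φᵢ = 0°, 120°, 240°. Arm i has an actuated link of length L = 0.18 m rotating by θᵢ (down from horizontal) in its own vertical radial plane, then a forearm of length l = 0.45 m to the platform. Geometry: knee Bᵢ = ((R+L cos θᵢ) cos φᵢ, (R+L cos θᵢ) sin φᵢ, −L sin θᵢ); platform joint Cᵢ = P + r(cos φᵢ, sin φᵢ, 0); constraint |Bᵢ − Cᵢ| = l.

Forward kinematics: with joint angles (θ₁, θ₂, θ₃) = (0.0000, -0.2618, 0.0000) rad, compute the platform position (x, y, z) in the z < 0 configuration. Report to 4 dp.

(-0.0101, 0.0175, -0.2554)

arm 1 at φ=0.0°: ρ1 = 0.3600;  O1 = (0.3600, 0.0000, 0.0000)
φ2=120.0°: virtual centre (-0.1769, 0.3065, 0.0466), radius l
O3 = (0.3600·cos240.0°, 0.3600·sin240.0°, 0.0000) = (-0.1800, -0.3118, 0.0000)
|O₂|²−|O₁|² = -0.0022;  |O₃|²−|O₁|² = 0.0000
[-1.0739 0.6129 0.0932]·P = -0.0022;  [-1.0800 -0.6235 0.0000]·P = 0.0000
Cramer: x(z) = 0.0010+0.0436z;  y(z) = -0.0018-0.0756z
quadratic in z: (1.0076)z²+(-0.0311)z+(-0.0736)=0, √Δ=0.5457 → z ∈ {-0.2554, 0.2862}; z = -0.2554 (taking z<0)
x = -0.0101, y = 0.0175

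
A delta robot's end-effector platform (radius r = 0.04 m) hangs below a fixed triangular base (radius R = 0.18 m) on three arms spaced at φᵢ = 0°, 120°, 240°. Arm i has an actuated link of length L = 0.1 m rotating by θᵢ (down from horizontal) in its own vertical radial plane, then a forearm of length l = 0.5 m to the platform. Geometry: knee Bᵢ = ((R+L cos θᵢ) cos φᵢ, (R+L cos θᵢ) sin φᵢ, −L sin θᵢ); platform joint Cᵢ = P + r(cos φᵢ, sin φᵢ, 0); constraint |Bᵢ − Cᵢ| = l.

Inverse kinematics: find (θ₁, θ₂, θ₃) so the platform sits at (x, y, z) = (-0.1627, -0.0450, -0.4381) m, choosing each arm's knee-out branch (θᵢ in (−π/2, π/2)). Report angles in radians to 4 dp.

θ₁ = 1.0469, θ₂ = 0.0870, θ₃ = -0.3490

φ1=0.0° → target in arm frame (-0.1627, -0.0450)
  e−x'=0.3027;  (l²−L²−(e−x')²−y'²−z²)/2L = -0.2279
  √(A²+B²)=0.5325;  θ1 = -0.9662+2.0131 ≈ 1.0469
φ2=120.0° → target in arm frame (0.0424, 0.1634)
  A=0.0976, B=-0.4381, C=(l²−L²−A²−y'²−z²)/(2L)=0.0592
  γ=atan2(-0.4381,0.0976)=-1.3515;  ψ=arccos(0.1319)=1.4385;  θ2=γ+ψ≈0.0870
φ3=240.0° → target in arm frame (0.1203, -0.1184)
  A cos θ + B sin θ = C:  0.0197·cos θ + -0.4381·sin θ = 0.1683
  √(A²+B²)=0.4385;  θ3 = -1.5259+1.1769 ≈ -0.3490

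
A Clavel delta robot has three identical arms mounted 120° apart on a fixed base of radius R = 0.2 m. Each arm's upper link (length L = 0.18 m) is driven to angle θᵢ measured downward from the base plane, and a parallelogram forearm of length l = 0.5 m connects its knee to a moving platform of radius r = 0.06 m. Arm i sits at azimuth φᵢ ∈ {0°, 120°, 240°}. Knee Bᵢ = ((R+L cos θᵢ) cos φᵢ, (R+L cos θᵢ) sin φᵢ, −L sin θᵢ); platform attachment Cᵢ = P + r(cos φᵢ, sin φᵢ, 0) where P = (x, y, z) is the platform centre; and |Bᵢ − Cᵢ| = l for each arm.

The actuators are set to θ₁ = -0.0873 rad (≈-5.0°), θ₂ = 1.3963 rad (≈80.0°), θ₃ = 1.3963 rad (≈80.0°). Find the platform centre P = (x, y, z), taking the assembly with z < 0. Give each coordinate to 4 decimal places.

φ1=0.0°: virtual centre (0.3193, 0.0000, 0.0157), radius l
arm 2 at φ=120.0°: (R−r)+L cos θ2 = 0.1713;  centre 2 = (-0.0856, 0.1483, -0.1773)
φ3=240.0°: virtual centre (-0.0856, -0.1483, -0.1773), radius l
eliminate P² terms by subtracting sphere 1 from 2 and 3
plane₁₂: -0.8099x+0.2966y+-0.3859z = -0.0415
Cramer: x(z) = 0.0512-0.4765z;  y(z) = 0.0000+0.0000z
sphere 1 gives Az²+Bz+C=0 with A=1.2271, B=0.2241, C=-0.1779;  B²−4AC=0.9232;  roots -0.4829, 0.3002;  negative root z = -0.4829
x = 0.2813, y = 0.0000

(0.2813, 0.0000, -0.4829)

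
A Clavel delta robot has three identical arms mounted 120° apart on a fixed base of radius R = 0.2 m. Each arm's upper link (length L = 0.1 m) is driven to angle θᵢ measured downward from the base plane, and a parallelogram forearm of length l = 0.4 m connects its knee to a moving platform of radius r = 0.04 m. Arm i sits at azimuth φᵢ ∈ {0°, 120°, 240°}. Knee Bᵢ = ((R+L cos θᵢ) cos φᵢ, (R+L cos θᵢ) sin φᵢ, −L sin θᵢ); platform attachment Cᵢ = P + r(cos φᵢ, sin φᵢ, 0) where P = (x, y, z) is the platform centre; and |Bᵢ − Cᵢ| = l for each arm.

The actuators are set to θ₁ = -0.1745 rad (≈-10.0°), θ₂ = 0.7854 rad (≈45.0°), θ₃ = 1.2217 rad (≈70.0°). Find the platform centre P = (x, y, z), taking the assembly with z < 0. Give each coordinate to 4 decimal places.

arm 1 at φ=0.0°: ρ1 = 0.2585;  O1 = (0.2585, 0.0000, 0.0174)
arm 2 at φ=120.0°: ρ2 = 0.2307;  O2 = (-0.1154, 0.1998, -0.0707)
arm 3 at φ=240.0°: ρ3 = 0.1942;  O3 = (-0.0971, -0.1682, -0.0940)
subtract pairs → two planes through P
linear system: -0.7477x+0.3996y = -0.0089−-0.1761z; -0.7112x+-0.3364y = -0.0206−-0.2227z
det = 0.5357;  x = 0.0209+-0.2767z,  y = 0.0169+-0.0769z
quadratic in z: (1.0825)z²+(0.0941)z+(-0.1030)=0, √Δ=0.6744 → z ∈ {-0.3550, 0.2680}; z = -0.3550 (taking z<0)
x = 0.1191, y = 0.0442

(0.1191, 0.0442, -0.3550)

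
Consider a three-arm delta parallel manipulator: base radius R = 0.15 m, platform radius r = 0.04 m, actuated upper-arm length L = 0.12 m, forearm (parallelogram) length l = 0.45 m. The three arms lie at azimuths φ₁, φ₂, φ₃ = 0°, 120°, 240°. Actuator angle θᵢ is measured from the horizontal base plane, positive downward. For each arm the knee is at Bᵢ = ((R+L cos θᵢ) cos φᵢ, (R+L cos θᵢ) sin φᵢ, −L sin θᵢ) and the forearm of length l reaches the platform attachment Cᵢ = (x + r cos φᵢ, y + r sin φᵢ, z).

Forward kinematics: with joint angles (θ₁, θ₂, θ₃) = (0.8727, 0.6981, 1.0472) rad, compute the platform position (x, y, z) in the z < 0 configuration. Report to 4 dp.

(0.0006, 0.0524, -0.4981)

φ1=0.0°: virtual centre (0.1871, 0.0000, -0.0919), radius l
arm 2 at φ=120.0°: (R−r)+L cos θ2 = 0.2019;  S2 = (-0.1010, 0.1749, -0.0771)
φ3=240.0°: virtual centre (-0.0850, -0.1472, -0.1039), radius l
eliminate P² terms by subtracting sphere 1 from 2 and 3
plane₁₂: -0.5762x+0.3497y+0.0296z = 0.0033
det = 0.3600;  x = 0.0010+0.0009z,  y = 0.0110+-0.0831z
quadratic in z: (1.0069)z²+(0.1817)z+(-0.1593)=0, √Δ=0.8213 → z ∈ {-0.4981, 0.3176}; z = -0.4981 (taking z<0)
x = 0.0006, y = 0.0524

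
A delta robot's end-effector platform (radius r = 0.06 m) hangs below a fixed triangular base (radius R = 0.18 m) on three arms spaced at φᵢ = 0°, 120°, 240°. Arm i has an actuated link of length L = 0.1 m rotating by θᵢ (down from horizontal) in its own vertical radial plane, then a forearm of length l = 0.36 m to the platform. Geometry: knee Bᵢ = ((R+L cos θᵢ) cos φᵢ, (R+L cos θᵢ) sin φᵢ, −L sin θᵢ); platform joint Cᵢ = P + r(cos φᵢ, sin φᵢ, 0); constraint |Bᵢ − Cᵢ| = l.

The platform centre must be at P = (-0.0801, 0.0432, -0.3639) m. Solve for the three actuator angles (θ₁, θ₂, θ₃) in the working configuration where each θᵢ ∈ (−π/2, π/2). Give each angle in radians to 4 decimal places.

rotate P by −φ1: (-0.0801, 0.0432, -0.3639)
  A=0.2001, B=-0.3639, C=(l²−L²−A²−y'²−z²)/(2L)=-0.2736
  θ1 = atan2(B,A) + arccos(C/0.4153) = 1.2222
arm 2 (φ=120.0°): x'=0.0775, y'=0.0478
  A=0.0425, B=-0.3639, C=(l²−L²−A²−y'²−z²)/(2L)=-0.0846
  θ2 = atan2(B,A) + arccos(C/0.3664) = 0.3493
arm 3 (φ=240.0°): x'=0.0026, y'=-0.0910
  e−x'=0.1174;  (l²−L²−(e−x')²−y'²−z²)/2L = -0.1744
  γ=atan2(-0.3639,0.1174)=-1.2588;  ψ=arccos(-0.4560)=2.0443;  θ3=γ+ψ≈0.7855

θ₁ = 1.2222, θ₂ = 0.3493, θ₃ = 0.7855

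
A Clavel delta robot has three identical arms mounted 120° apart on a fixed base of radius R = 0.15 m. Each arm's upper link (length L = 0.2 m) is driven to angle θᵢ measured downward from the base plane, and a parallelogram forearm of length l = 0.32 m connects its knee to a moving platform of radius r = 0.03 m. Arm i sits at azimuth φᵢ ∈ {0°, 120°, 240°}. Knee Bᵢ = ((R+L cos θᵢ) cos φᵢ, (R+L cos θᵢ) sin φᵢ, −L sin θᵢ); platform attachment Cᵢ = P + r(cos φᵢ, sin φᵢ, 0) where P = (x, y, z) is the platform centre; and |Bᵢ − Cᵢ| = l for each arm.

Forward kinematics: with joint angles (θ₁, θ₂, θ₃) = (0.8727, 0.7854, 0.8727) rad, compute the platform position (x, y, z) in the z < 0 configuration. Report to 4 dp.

arm 1 at φ=0.0°: (R−r)+L cos θ1 = 0.2486;  S1 = (0.2486, 0.0000, -0.1532)
S2 = (0.2614·cos120.0°, 0.2614·sin120.0°, -0.1414) = (-0.1307, 0.2264, -0.1414)
S3 = (0.2486·cos240.0°, 0.2486·sin240.0°, -0.1532) = (-0.1243, -0.2153, -0.1532)
subtract pairs → two planes through P
linear system: -0.7585x+0.4528y = 0.0031−0.0236z; -0.7457x+-0.4305y = 0.0000−0.0000z
Cramer: x(z) = -0.0020+0.0153z;  y(z) = 0.0035-0.0265z
sphere 1 gives Az²+Bz+C=0 with A=1.0009, B=0.2986, C=-0.0161;  B²−4AC=0.1538;  roots -0.3450, 0.0467;  negative root z = -0.3450
x = -0.0073, y = 0.0126

(-0.0073, 0.0126, -0.3450)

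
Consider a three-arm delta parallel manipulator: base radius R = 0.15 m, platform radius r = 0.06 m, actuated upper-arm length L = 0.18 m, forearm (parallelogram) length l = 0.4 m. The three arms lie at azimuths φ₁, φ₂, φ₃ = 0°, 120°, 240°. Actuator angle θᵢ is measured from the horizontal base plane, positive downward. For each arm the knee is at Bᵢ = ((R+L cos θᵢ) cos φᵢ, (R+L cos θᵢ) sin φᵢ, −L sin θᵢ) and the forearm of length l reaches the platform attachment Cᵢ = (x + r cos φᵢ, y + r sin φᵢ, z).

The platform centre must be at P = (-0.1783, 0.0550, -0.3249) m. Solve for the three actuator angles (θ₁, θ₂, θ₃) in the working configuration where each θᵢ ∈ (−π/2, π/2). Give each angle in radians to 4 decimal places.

θ₁ = 1.0470, θ₂ = -0.1747, θ₃ = 0.2617

arm 1 (φ=0.0°): x'=-0.1783, y'=0.0550
  A=0.2683, B=-0.3249, C=(l²−L²−A²−y'²−z²)/(2L)=-0.1471
  θ1 = atan2(B,A) + arccos(C/0.4214) = 1.0470
φ2=120.0° → target in arm frame (0.1368, 0.1269)
  A=-0.0468, B=-0.3249, C=(l²−L²−A²−y'²−z²)/(2L)=0.0104
  γ=atan2(-0.3249,-0.0468)=-1.7138;  ψ=arccos(0.0317)=1.5391;  θ2=γ+ψ≈-0.1747
rotate P by −φ3: (0.0415, -0.1819, -0.3249)
  A=0.0485, B=-0.3249, C=(l²−L²−A²−y'²−z²)/(2L)=-0.0372
  θ3 = atan2(B,A) + arccos(C/0.3285) = 0.2617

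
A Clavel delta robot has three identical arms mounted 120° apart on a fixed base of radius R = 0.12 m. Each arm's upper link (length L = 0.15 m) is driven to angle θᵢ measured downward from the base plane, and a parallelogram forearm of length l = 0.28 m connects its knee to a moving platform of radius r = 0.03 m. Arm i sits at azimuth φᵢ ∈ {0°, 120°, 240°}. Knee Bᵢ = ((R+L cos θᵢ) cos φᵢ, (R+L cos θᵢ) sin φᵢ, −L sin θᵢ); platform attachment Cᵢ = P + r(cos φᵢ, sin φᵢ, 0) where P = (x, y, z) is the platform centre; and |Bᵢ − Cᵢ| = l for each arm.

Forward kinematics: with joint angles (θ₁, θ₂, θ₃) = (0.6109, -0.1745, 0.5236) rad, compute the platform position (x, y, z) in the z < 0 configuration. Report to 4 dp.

S1 = (0.2129·cos0.0°, 0.2129·sin0.0°, -0.0860) = (0.2129, 0.0000, -0.0860)
arm 2 at φ=120.0°: e+L cos θ2 = 0.2377;  S2 = (-0.1189, 0.2059, 0.0260)
S3 = (0.2199·cos240.0°, 0.2199·sin240.0°, -0.0750) = (-0.1100, -0.1904, -0.0750)
subtract pairs → two planes through P
linear system: -0.6635x+0.4117y = 0.0045−0.2242z; -0.6456x+-0.3809y = 0.0013−0.0221z
det = 0.5185;  x = -0.0043+0.1822z,  y = 0.0039+-0.2509z
into |P−S₁|² = l²: 1.0961z² + 0.0910z + -0.0238 = 0;  Δ = 0.1127;  z = -0.1946 or 0.1117 → z<0 root = -0.1946
x = -0.0398, y = 0.0528

(-0.0398, 0.0528, -0.1946)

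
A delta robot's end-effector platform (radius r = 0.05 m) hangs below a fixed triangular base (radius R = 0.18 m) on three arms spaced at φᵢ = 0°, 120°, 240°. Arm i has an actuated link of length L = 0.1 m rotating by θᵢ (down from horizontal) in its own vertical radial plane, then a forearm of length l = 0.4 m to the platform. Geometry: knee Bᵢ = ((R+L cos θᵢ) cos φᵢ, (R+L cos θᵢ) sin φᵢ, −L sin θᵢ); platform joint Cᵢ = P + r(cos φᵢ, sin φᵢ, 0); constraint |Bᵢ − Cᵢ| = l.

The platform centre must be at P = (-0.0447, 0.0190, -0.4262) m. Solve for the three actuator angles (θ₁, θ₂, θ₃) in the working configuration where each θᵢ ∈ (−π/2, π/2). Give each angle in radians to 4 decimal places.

rotate P by −φ1: (-0.0447, 0.0190, -0.4262)
  A cos θ + B sin θ = C:  0.1747·cos θ + -0.4262·sin θ = -0.3126
  √(A²+B²)=0.4606;  θ1 = -1.1818+2.3168 ≈ 1.1351
φ2=120.0° → target in arm frame (0.0388, 0.0292)
  e−x'=0.0912;  (l²−L²−(e−x')²−y'²−z²)/2L = -0.2041
  γ=atan2(-0.4262,0.0912)=-1.3600;  ψ=arccos(-0.4682)=2.0581;  θ2=γ+ψ≈0.6981
rotate P by −φ3: (0.0059, -0.0482, -0.4262)
  A=0.1241, B=-0.4262, C=(l²−L²−A²−y'²−z²)/(2L)=-0.2469
  γ=atan2(-0.4262,0.1241)=-1.2874;  ψ=arccos(-0.5561)=2.1605;  θ3=γ+ψ≈0.8731

θ₁ = 1.1351, θ₂ = 0.6981, θ₃ = 0.8731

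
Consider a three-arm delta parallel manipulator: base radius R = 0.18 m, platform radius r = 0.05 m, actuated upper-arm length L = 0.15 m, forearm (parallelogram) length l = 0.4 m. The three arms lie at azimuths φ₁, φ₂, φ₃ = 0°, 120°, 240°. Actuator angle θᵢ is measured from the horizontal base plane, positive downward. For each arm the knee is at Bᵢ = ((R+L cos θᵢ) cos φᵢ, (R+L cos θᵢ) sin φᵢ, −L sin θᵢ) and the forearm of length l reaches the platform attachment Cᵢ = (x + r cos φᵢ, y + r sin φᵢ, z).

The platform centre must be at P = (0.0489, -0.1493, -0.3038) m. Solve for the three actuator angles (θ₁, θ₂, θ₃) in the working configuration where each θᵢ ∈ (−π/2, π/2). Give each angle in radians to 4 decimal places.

arm 1 (φ=0.0°): x'=0.0489, y'=-0.1493
  A cos θ + B sin θ = C:  0.0811·cos θ + -0.3038·sin θ = 0.0545
  √(A²+B²)=0.3144;  θ1 = -1.3099+1.3967 ≈ 0.0868
arm 2 (φ=120.0°): x'=-0.1537, y'=0.0323
  A=0.2837, B=-0.3038, C=(l²−L²−A²−y'²−z²)/(2L)=-0.1212
  γ=atan2(-0.3038,0.2837)=-0.8195;  ψ=arccos(-0.2915)=1.8666;  θ2=γ+ψ≈1.0471
arm 3 (φ=240.0°): x'=0.1048, y'=0.1170
  A=0.0252, B=-0.3038, C=(l²−L²−A²−y'²−z²)/(2L)=0.1029
  γ=atan2(-0.3038,0.0252)=-1.4882;  ψ=arccos(0.3377)=1.2263;  θ3=γ+ψ≈-0.2619

θ₁ = 0.0868, θ₂ = 1.0471, θ₃ = -0.2619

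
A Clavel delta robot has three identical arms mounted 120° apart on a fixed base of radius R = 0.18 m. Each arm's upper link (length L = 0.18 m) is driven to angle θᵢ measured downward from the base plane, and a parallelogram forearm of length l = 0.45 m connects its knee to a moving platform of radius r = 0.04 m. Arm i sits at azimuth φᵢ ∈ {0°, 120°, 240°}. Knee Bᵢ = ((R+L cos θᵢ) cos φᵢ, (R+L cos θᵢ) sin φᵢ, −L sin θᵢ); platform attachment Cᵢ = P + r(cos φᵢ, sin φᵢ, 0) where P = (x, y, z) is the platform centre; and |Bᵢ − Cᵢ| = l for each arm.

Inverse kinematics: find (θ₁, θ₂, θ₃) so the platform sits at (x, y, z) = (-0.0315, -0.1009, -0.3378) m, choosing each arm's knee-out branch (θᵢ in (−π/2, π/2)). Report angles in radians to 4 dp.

θ₁ = 0.3493, θ₂ = 0.5237, θ₃ = -0.3493

arm 1 (φ=0.0°): x'=-0.0315, y'=-0.1009
  A cos θ + B sin θ = C:  0.1715·cos θ + -0.3378·sin θ = 0.0456
  √(A²+B²)=0.3788;  θ1 = -1.1010+1.4503 ≈ 0.3493
arm 2 (φ=120.0°): x'=-0.0716, y'=0.0777
  A cos θ + B sin θ = C:  0.2116·cos θ + -0.3378·sin θ = 0.0143
  γ=atan2(-0.3378,0.2116)=-1.0111;  ψ=arccos(0.0360)=1.5348;  θ2=γ+ψ≈0.5237
φ3=240.0° → target in arm frame (0.1031, 0.0232)
  e−x'=0.0369;  (l²−L²−(e−x')²−y'²−z²)/2L = 0.1503
  √(A²+B²)=0.3398;  θ3 = -1.4621+1.1127 ≈ -0.3493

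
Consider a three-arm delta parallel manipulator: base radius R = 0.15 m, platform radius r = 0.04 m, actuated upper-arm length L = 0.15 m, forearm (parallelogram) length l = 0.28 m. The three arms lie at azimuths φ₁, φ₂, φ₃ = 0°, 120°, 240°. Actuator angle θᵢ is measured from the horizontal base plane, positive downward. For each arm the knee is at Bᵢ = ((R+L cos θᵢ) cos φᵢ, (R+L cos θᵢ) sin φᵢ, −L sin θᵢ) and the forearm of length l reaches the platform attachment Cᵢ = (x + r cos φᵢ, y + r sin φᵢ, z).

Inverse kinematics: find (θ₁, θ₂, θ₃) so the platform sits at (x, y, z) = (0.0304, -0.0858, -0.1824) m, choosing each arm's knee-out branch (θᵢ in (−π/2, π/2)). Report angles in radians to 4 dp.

θ₁ = 0.2613, θ₂ = 1.0470, θ₃ = 0.0004

rotate P by −φ1: (0.0304, -0.0858, -0.1824)
  A=0.0796, B=-0.1824, C=(l²−L²−A²−y'²−z²)/(2L)=0.0298
  √(A²+B²)=0.1990;  θ1 = -1.1593+1.4206 ≈ 0.2613
φ2=120.0° → target in arm frame (-0.0895, 0.0166)
  A cos θ + B sin θ = C:  0.1995·cos θ + -0.1824·sin θ = -0.0582
  √(A²+B²)=0.2703;  θ2 = -0.7406+1.7876 ≈ 1.0470
rotate P by −φ3: (0.0591, 0.0692, -0.1824)
  A=0.0509, B=-0.1824, C=(l²−L²−A²−y'²−z²)/(2L)=0.0508
  γ=atan2(-0.1824,0.0509)=-1.2987;  ψ=arccos(0.2684)=1.2991;  θ3=γ+ψ≈0.0004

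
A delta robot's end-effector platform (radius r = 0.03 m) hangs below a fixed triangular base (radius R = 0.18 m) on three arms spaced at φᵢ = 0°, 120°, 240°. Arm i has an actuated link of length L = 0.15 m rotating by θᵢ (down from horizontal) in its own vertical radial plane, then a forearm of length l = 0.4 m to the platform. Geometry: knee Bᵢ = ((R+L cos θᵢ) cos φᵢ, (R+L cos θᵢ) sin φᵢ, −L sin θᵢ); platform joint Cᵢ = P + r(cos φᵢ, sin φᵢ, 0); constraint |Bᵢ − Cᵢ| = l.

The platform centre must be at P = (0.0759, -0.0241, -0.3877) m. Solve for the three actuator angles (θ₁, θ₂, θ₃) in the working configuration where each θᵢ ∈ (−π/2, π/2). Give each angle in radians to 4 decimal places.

θ₁ = 0.3490, θ₂ = 0.9596, θ₃ = 0.7852

arm 1 (φ=0.0°): x'=0.0759, y'=-0.0241
  A cos θ + B sin θ = C:  0.0741·cos θ + -0.3877·sin θ = -0.0629
  √(A²+B²)=0.3947;  θ1 = -1.3819+1.7309 ≈ 0.3490
rotate P by −φ2: (-0.0588, -0.0537, -0.3877)
  A cos θ + B sin θ = C:  0.2088·cos θ + -0.3877·sin θ = -0.1977
  θ2 = atan2(B,A) + arccos(C/0.4404) = 0.9596
rotate P by −φ3: (-0.0171, 0.0778, -0.3877)
  e−x'=0.1671;  (l²−L²−(e−x')²−y'²−z²)/2L = -0.1559
  γ=atan2(-0.3877,0.1671)=-1.1639;  ψ=arccos(-0.3693)=1.9491;  θ3=γ+ψ≈0.7852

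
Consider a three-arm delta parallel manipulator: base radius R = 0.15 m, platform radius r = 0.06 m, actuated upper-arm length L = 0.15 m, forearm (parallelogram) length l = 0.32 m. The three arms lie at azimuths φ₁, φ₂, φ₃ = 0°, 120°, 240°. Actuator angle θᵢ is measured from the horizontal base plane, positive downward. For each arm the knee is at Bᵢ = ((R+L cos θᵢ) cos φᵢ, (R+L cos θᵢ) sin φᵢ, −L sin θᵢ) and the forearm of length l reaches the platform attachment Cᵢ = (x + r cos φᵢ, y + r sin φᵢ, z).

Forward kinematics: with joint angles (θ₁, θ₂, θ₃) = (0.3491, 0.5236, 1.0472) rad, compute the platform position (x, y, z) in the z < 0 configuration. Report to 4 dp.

φ1=0.0°: virtual centre (0.2310, 0.0000, -0.0513), radius l
arm 2 at φ=120.0°: ρ2 = 0.2199;  centre 2 = (-0.1100, 0.1904, -0.0750)
φ3=240.0°: virtual centre (-0.0825, -0.1429, -0.1299), radius l
|centre ₂|²−|centre ₁|² = -0.0020;  |centre ₃|²−|centre ₁|² = -0.0119
linear system: -0.6818x+0.3809y = -0.0020−-0.0474z; -0.6269x+-0.2858y = -0.0119−-0.1572z
det = 0.4336;  x = 0.0117+-0.1693z,  y = 0.0158+-0.1787z
quadratic in z: (1.0606)z²+(0.1712)z+(-0.0515)=0, √Δ=0.4976 → z ∈ {-0.3153, 0.1539}; z = -0.3153 (taking z<0)
x = 0.0651, y = 0.0721

(0.0651, 0.0721, -0.3153)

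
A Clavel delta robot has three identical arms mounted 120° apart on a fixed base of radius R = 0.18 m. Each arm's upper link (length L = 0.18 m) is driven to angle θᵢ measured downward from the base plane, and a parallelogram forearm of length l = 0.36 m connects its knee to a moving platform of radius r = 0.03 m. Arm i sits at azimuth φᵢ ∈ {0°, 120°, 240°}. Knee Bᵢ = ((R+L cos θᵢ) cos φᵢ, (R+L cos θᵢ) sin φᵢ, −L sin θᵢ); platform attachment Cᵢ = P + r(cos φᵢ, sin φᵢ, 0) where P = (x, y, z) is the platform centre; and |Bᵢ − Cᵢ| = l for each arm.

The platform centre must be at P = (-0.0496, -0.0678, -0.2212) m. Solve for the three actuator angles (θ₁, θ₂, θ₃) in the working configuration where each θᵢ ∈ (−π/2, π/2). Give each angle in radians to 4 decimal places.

θ₁ = 0.6984, θ₂ = 0.6111, θ₃ = -0.2624

arm 1 (φ=0.0°): x'=-0.0496, y'=-0.0678
  A cos θ + B sin θ = C:  0.1996·cos θ + -0.2212·sin θ = 0.0106
  √(A²+B²)=0.2979;  θ1 = -0.8367+1.5350 ≈ 0.6984
φ2=120.0° → target in arm frame (-0.0339, 0.0769)
  A=0.1839, B=-0.2212, C=(l²−L²−A²−y'²−z²)/(2L)=0.0237
  θ2 = atan2(B,A) + arccos(C/0.2877) = 0.6111
arm 3 (φ=240.0°): x'=0.0835, y'=-0.0091
  e−x'=0.0665;  (l²−L²−(e−x')²−y'²−z²)/2L = 0.1216
  θ3 = atan2(B,A) + arccos(C/0.2310) = -0.2624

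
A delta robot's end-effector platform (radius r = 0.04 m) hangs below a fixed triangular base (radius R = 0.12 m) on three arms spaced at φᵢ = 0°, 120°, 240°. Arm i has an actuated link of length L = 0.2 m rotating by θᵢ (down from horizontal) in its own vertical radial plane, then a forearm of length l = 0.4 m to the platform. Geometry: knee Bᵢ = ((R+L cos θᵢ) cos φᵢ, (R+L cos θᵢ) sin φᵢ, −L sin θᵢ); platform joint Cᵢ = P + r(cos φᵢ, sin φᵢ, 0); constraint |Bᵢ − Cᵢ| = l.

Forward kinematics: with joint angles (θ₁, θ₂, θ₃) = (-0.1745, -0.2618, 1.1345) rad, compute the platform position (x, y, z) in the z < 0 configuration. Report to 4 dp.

centre 1 = (0.2770·cos0.0°, 0.2770·sin0.0°, 0.0347) = (0.2770, 0.0000, 0.0347)
arm 2 at φ=120.0°: (R−r)+L cos θ2 = 0.2732;  centre 2 = (-0.1366, 0.2366, 0.0518)
centre 3 = (0.1645·cos240.0°, 0.1645·sin240.0°, -0.1813) = (-0.0823, -0.1425, -0.1813)
|centre ₂|²−|centre ₁|² = -0.0006;  |centre ₃|²−|centre ₁|² = -0.0180
linear system: -0.8271x+0.4732y = -0.0006−0.0341z; -0.7184x+-0.2850y = -0.0180−-0.4320z
det = 0.5756;  x = 0.0151+-0.3382z,  y = 0.0251+-0.6632z
quadratic in z: (1.5543)z²+(0.0744)z+(-0.0896)=0, √Δ=0.7500 → z ∈ {-0.2652, 0.2173}; z = -0.2652 (taking z<0)
x = 0.1048, y = 0.2010

(0.1048, 0.2010, -0.2652)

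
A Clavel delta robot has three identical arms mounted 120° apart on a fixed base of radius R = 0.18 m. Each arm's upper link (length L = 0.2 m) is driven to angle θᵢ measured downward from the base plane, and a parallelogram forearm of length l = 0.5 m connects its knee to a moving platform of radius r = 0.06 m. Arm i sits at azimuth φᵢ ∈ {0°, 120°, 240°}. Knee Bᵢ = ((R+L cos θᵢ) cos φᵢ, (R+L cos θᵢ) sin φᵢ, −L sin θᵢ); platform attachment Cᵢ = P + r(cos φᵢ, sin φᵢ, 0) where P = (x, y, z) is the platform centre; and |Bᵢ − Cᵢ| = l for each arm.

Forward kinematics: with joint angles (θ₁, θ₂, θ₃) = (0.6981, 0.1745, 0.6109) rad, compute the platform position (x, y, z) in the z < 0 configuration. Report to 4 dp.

(-0.0668, 0.0803, -0.4862)

φ1=0.0°: virtual centre (0.2732, 0.0000, -0.1286), radius l
centre 2 = (0.3170·cos120.0°, 0.3170·sin120.0°, -0.0347) = (-0.1585, 0.2745, -0.0347)
φ3=240.0°: virtual centre (-0.1419, -0.2458, -0.1147), radius l
subtract pairs → two planes through P
plane₁₂: -0.8634x+0.5490y+0.1877z = 0.0105
det = 0.8802;  x = -0.0075+0.1221z,  y = 0.0074+-0.1499z
quadratic in z: (1.0374)z²+(0.1864)z+(-0.1546)=0, √Δ=0.8225 → z ∈ {-0.4862, 0.3066}; z = -0.4862 (taking z<0)
x = -0.0668, y = 0.0803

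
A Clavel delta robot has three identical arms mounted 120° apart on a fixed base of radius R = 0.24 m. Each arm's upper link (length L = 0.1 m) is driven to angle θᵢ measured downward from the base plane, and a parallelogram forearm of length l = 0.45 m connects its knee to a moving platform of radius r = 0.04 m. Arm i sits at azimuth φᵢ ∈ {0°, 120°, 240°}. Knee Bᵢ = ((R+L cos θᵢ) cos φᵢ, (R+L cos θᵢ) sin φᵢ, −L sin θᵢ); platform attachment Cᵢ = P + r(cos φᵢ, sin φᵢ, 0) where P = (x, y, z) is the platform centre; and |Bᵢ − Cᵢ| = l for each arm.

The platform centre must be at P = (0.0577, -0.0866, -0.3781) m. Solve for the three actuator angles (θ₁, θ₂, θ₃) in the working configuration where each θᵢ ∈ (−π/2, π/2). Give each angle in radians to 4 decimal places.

arm 1 (φ=0.0°): x'=0.0577, y'=-0.0866
  A=0.1423, B=-0.3781, C=(l²−L²−A²−y'²−z²)/(2L)=0.1090
  γ=atan2(-0.3781,0.1423)=-1.2108;  ψ=arccos(0.2697)=1.2977;  θ1=γ+ψ≈0.0869
arm 2 (φ=120.0°): x'=-0.1038, y'=-0.0067
  A cos θ + B sin θ = C:  0.3038·cos θ + -0.3781·sin θ = -0.2141
  √(A²+B²)=0.4851;  θ2 = -0.8939+2.0280 ≈ 1.1342
φ3=240.0° → target in arm frame (0.0461, 0.0933)
  e−x'=0.1539;  (l²−L²−(e−x')²−y'²−z²)/2L = 0.0859
  γ=atan2(-0.3781,0.1539)=-1.1843;  ψ=arccos(0.2103)=1.3589;  θ3=γ+ψ≈0.1745

θ₁ = 0.0869, θ₂ = 1.1342, θ₃ = 0.1745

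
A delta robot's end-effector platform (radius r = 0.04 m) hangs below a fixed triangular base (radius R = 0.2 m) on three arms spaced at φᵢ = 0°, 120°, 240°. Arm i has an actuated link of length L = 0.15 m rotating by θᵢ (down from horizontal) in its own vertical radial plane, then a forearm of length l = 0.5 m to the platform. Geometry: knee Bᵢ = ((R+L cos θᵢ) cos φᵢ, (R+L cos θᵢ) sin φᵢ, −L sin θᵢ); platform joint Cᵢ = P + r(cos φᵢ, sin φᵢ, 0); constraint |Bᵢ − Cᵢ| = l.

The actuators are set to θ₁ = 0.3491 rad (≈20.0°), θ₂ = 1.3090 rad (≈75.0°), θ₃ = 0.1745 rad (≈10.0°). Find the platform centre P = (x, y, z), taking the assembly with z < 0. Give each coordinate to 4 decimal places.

(0.0739, -0.1739, -0.4614)

arm 1 at φ=0.0°: ρ1 = 0.3010;  centre 1 = (0.3010, 0.0000, -0.0513)
φ2=120.0°: virtual centre (-0.0994, 0.1722, -0.1449), radius l
φ3=240.0°: virtual centre (-0.1539, -0.2665, -0.0260), radius l
subtract pairs → two planes through P
[-0.8007 0.3444 -0.1872]·P = -0.0327;  [-0.9096 -0.5330 0.0505]·P = 0.0022
Cramer: x(z) = 0.0225-0.1113z;  y(z) = -0.0425+0.2847z
quadratic in z: (1.0935)z²+(0.1404)z+(-0.1680)=0, √Δ=0.8687 → z ∈ {-0.4614, 0.3331}; z = -0.4614 (taking z<0)
x = 0.0739, y = -0.1739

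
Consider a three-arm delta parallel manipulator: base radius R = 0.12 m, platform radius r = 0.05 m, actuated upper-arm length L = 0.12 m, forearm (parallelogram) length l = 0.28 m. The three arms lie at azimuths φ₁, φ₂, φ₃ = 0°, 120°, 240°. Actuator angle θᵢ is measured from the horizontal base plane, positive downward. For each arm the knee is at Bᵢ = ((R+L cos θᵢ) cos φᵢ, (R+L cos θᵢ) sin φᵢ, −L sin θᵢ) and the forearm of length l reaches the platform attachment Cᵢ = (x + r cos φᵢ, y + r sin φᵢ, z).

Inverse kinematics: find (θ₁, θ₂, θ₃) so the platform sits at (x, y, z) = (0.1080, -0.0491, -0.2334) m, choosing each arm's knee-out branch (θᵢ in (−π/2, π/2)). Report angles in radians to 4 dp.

arm 1 (φ=0.0°): x'=0.1080, y'=-0.0491
  A cos θ + B sin θ = C:  -0.0380·cos θ + -0.2334·sin θ = 0.0236
  θ1 = atan2(B,A) + arccos(C/0.2365) = -0.2615
rotate P by −φ2: (-0.0965, -0.0690, -0.2334)
  e−x'=0.1665;  (l²−L²−(e−x')²−y'²−z²)/2L = -0.0957
  √(A²+B²)=0.2867;  θ2 = -0.9511+1.9110 ≈ 0.9599
rotate P by −φ3: (-0.0115, 0.1181, -0.2334)
  A=0.0815, B=-0.2334, C=(l²−L²−A²−y'²−z²)/(2L)=-0.0461
  γ=atan2(-0.2334,0.0815)=-1.2349;  ψ=arccos(-0.1864)=1.7583;  θ3=γ+ψ≈0.5233

θ₁ = -0.2615, θ₂ = 0.9599, θ₃ = 0.5233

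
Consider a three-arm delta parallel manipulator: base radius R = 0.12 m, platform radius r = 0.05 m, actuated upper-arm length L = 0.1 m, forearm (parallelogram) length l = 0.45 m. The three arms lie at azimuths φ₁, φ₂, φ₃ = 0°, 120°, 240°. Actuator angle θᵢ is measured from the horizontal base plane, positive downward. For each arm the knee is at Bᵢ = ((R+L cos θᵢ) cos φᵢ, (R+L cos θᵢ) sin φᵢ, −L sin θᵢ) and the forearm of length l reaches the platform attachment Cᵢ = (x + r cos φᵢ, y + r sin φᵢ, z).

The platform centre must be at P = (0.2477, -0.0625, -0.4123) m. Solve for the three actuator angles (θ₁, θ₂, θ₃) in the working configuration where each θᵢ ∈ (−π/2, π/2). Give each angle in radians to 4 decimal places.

arm 1 (φ=0.0°): x'=0.2477, y'=-0.0625
  A=-0.1777, B=-0.4123, C=(l²−L²−A²−y'²−z²)/(2L)=-0.0649
  θ1 = atan2(B,A) + arccos(C/0.4490) = -0.2619
rotate P by −φ2: (-0.1780, -0.1833, -0.4123)
  A cos θ + B sin θ = C:  0.2480·cos θ + -0.4123·sin θ = -0.3628
  θ2 = atan2(B,A) + arccos(C/0.4811) = 1.3959
arm 3 (φ=240.0°): x'=-0.0697, y'=0.2458
  A cos θ + B sin θ = C:  0.1397·cos θ + -0.4123·sin θ = -0.2871
  √(A²+B²)=0.4353;  θ3 = -1.2441+2.2909 ≈ 1.0468

θ₁ = -0.2619, θ₂ = 1.3959, θ₃ = 1.0468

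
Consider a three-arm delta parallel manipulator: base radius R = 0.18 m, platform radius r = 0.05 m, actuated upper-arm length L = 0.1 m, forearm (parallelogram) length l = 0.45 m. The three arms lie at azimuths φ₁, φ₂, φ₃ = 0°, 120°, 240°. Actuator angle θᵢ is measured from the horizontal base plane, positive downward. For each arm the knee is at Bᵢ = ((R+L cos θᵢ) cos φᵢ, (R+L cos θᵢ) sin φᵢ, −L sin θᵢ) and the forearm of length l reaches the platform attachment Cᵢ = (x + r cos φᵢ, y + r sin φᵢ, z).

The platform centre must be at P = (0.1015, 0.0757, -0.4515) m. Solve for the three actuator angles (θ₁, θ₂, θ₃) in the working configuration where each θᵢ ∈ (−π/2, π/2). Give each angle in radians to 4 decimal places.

θ₁ = 0.2621, θ₂ = 0.6986, θ₃ = 1.3097

arm 1 (φ=0.0°): x'=0.1015, y'=0.0757
  e−x'=0.0285;  (l²−L²−(e−x')²−y'²−z²)/2L = -0.0895
  θ1 = atan2(B,A) + arccos(C/0.4524) = 0.2621
arm 2 (φ=120.0°): x'=0.0148, y'=-0.1258
  A cos θ + B sin θ = C:  0.1152·cos θ + -0.4515·sin θ = -0.2022
  √(A²+B²)=0.4660;  θ2 = -1.3210+2.0196 ≈ 0.6986
φ3=240.0° → target in arm frame (-0.1163, 0.0501)
  A cos θ + B sin θ = C:  0.2463·cos θ + -0.4515·sin θ = -0.3726
  γ=atan2(-0.4515,0.2463)=-1.0714;  ψ=arccos(-0.7245)=2.3811;  θ3=γ+ψ≈1.3097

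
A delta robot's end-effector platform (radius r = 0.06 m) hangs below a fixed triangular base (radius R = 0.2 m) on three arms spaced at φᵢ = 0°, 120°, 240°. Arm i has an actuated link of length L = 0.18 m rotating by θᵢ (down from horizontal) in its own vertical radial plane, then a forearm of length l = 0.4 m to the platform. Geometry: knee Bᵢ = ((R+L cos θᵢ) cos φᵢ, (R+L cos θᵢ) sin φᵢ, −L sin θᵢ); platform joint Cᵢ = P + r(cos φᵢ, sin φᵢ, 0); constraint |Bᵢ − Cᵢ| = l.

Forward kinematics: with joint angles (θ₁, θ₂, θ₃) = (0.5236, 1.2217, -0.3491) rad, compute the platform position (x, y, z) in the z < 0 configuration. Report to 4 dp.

arm 1 at φ=0.0°: e+L cos θ1 = 0.2959;  S1 = (0.2959, 0.0000, -0.0900)
S2 = (0.2016·cos120.0°, 0.2016·sin120.0°, -0.1691) = (-0.1008, 0.1746, -0.1691)
arm 3 at φ=240.0°: e+L cos θ3 = 0.3091;  S3 = (-0.1546, -0.2677, 0.0616)
subtract pairs → two planes through P
plane₁₂: -0.7933x+0.3491y+-0.1583z = -0.0264
Cramer: x(z) = 0.0174+0.0285z;  y(z) = -0.0362+0.5182z
into |P−S₁|² = l²: 1.2693z² + 0.1266z + -0.0730 = 0;  Δ = 0.3868;  z = -0.2949 or 0.1951 → z<0 root = -0.2949
x = 0.0090, y = -0.1890

(0.0090, -0.1890, -0.2949)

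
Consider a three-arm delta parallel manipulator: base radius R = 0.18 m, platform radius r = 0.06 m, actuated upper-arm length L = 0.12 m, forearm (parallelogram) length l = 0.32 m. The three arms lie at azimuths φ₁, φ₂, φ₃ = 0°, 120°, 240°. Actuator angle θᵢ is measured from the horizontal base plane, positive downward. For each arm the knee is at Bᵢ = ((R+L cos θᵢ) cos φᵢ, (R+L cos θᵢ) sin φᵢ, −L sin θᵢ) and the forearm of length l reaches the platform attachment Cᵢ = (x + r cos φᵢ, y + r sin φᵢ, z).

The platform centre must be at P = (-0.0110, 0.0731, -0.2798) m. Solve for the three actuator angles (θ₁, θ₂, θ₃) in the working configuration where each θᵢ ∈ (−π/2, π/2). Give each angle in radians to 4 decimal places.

arm 1 (φ=0.0°): x'=-0.0110, y'=0.0731
  A cos θ + B sin θ = C:  0.1310·cos θ + -0.2798·sin θ = -0.0533
  θ1 = atan2(B,A) + arccos(C/0.3089) = 0.6113
φ2=120.0° → target in arm frame (0.0688, -0.0270)
  A=0.0512, B=-0.2798, C=(l²−L²−A²−y'²−z²)/(2L)=0.0265
  θ2 = atan2(B,A) + arccos(C/0.2844) = 0.0877
arm 3 (φ=240.0°): x'=-0.0578, y'=-0.0461
  A=0.1778, B=-0.2798, C=(l²−L²−A²−y'²−z²)/(2L)=-0.1001
  θ3 = atan2(B,A) + arccos(C/0.3315) = 0.8729

θ₁ = 0.6113, θ₂ = 0.0877, θ₃ = 0.8729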